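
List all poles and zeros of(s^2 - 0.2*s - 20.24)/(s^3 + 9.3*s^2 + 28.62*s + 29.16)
Set denominator = 0: s^3 + 9.3*s^2 + 28.62*s + 29.16 = (s + 3)(s + 3.6)(s + 2.7) = 0 → Poles: -2.7, -3, -3.6
Set numerator = 0: s^2 - 0.2*s - 20.24 = (s - 4.6)(s + 4.4) = 0 → Zeros: -4.4, 4.6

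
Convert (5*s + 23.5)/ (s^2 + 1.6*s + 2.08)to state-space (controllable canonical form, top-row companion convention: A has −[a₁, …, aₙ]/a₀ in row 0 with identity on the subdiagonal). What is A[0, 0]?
Reachable canonical form for den = s^2 + 1.6*s + 2.08: top row of A = -[a₁,a₂,...,aₙ]/a₀, ones on the subdiagonal, zeros elsewhere.
A = [[-1.6, -2.08], [1, 0]].
A[0,0] = -1.6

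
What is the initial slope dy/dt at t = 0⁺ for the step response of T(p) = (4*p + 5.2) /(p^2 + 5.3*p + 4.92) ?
IVT: y'(0⁺) = lim_{p→∞} p²·Y(p) = lim_{p→∞} p·T(p).
deg(num) = 1, deg(den) = 2, relative degree = 1, so p·T(p) → (leading num)/(leading den) = 4/1 = 4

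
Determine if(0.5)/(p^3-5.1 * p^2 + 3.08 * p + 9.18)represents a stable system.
Denominator: p^3 - 5.1*p^2 + 3.08*p + 9.18 = (p - 3.4)(p + 1)(p - 2.7). Poles: -1, 2.7, 3.4. All Re(p)<0: No (unstable)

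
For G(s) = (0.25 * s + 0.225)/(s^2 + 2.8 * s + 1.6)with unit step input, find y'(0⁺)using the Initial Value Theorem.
IVT: y'(0⁺) = lim_{s→∞} s²·Y(s) = lim_{s→∞} s·G(s).
deg(num) = 1, deg(den) = 2, relative degree = 1, so s·G(s) → (leading num)/(leading den) = 0.25/1 = 0.25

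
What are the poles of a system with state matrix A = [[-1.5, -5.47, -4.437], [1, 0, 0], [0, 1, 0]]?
Eigenvalues solve det(λI - A) = 0.
Characteristic polynomial: λ^3 + 1.5*λ^2 + 5.47*λ + 4.437 = 0.
Factor: (λ + 0.9)(λ^2 + 0.6*λ + 4.93) = 0.
Roots: -0.3 + 2.2j, -0.3 - 2.2j, -0.9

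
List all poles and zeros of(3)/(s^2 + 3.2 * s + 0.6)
Set denominator = 0: s^2 + 3.2*s + 0.6 = (s + 0.2)(s + 3) = 0 → Poles: -0.2, -3
Numerator is a nonzero constant (3) → Zeros: none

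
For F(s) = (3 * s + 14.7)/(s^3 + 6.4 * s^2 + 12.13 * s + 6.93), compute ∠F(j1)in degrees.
Substitute s = j*1: F(j1) = 0.331683 - 1.30496j.
∠F(j1) = atan2(Im, Re) = atan2(-1.30496, 0.331683) = -75.74°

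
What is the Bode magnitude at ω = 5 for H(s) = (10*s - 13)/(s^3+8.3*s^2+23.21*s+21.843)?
Substitute s = j*5: H(j5) = 0.0569065 - 0.272057j.
|H(j5)| = sqrt(Re² + Im²) = 0.2779.
20*log₁₀(0.2779) = -11.12 dB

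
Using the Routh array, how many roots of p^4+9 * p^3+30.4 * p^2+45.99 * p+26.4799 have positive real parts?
Routh array:
p^4: [1, 30.4, 26.4799]; p^3: [9, 45.99]; p^2: [25.29, 26.4799]; p^1: [36.5665]; p^0: [26.4799]
First column: [1, 9, 25.29, 36.5665, 26.4799]. Sign changes = RHP roots = 0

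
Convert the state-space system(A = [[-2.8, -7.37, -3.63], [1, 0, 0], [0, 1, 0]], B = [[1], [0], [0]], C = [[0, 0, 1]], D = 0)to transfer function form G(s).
G(s) = C(sI - A)⁻¹B + D.
Characteristic polynomial det(sI - A) = s^3 + 2.8*s^2 + 7.37*s + 3.63.
Numerator from C·adj(sI-A)·B + D·det(sI-A) = 1.
G(s) = (1)/(s^3 + 2.8*s^2 + 7.37*s + 3.63)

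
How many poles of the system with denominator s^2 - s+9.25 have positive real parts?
Poles: 0.5 + 3j, 0.5 - 3j. RHP poles (Re>0): 2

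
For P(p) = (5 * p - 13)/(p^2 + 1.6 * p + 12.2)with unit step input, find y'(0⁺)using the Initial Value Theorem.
IVT: y'(0⁺) = lim_{p→∞} p²·Y(p) = lim_{p→∞} p·P(p).
deg(num) = 1, deg(den) = 2, relative degree = 1, so p·P(p) → (leading num)/(leading den) = 5/1 = 5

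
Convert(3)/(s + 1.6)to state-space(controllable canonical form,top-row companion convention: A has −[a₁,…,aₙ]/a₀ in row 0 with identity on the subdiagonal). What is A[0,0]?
Reachable canonical form for den = s + 1.6: top row of A = -[a₁,a₂,...,aₙ]/a₀, ones on the subdiagonal, zeros elsewhere.
A = [[-1.6]].
A[0,0] = -1.6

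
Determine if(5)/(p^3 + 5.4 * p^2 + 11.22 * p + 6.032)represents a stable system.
Denominator: p^3 + 5.4*p^2 + 11.22*p + 6.032 = (p + 0.8)(p^2 + 4.6*p + 7.54). Poles: -0.8, -2.3 + 1.5j, -2.3 - 1.5j. All Re(p)<0: Yes (stable)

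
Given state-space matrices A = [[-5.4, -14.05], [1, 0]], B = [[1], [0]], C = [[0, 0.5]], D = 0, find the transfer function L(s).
L(s) = C(sI - A)⁻¹B + D.
Characteristic polynomial det(sI - A) = s^2 + 5.4*s + 14.05.
Numerator from C·adj(sI-A)·B + D·det(sI-A) = 0.5.
L(s) = (0.5)/(s^2 + 5.4*s + 14.05)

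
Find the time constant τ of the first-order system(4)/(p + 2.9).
First-order system: τ = -1/pole. Pole = -2.9. τ = -1/(-2.9) = 0.3448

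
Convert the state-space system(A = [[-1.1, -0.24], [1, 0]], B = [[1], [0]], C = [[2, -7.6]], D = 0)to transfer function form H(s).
H(s) = C(sI - A)⁻¹B + D.
Characteristic polynomial det(sI - A) = s^2 + 1.1*s + 0.24.
Numerator from C·adj(sI-A)·B + D·det(sI-A) = 2*s - 7.6.
H(s) = (2*s - 7.6)/(s^2 + 1.1*s + 0.24)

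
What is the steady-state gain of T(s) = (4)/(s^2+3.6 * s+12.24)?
DC gain = T(0) = num(0)/den(0) = 4/12.24 = 0.3268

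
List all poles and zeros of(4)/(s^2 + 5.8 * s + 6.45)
Set denominator = 0: s^2 + 5.8*s + 6.45 = (s + 1.5)(s + 4.3) = 0 → Poles: -1.5, -4.3
Numerator is a nonzero constant (4) → Zeros: none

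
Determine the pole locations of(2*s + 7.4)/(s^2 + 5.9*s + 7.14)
Set denominator = 0: s^2 + 5.9*s + 7.14 = (s + 4.2)(s + 1.7) = 0 → Poles: -1.7, -4.2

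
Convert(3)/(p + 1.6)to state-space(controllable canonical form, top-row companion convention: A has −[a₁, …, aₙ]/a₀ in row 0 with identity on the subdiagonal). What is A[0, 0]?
Reachable canonical form for den = p + 1.6: top row of A = -[a₁,a₂,...,aₙ]/a₀, ones on the subdiagonal, zeros elsewhere.
A = [[-1.6]].
A[0,0] = -1.6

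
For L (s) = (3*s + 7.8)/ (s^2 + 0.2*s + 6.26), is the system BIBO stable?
Denominator: s^2 + 0.2*s + 6.26. Poles: -0.1 + 2.5j, -0.1 - 2.5j. All Re(p)<0: Yes (stable)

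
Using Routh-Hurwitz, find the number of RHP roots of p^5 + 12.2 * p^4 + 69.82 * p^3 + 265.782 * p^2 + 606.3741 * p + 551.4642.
Routh array:
p^5: [1, 69.82, 606.3741]; p^4: [12.2, 265.782, 551.4642]; p^3: [48.0346, 561.172]; p^2: [123.253, 551.4642]; p^1: [346.254]; p^0: [551.4642]
First column: [1, 12.2, 48.0346, 123.253, 346.254, 551.4642]. Sign changes = RHP roots = 0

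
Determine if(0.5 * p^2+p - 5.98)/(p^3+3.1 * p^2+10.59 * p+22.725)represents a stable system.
Denominator: p^3 + 3.1*p^2 + 10.59*p + 22.725 = (p + 2.5)(p^2 + 0.6*p + 9.09). Poles: -0.3 + 3j, -0.3 - 3j, -2.5. All Re(p)<0: Yes (stable)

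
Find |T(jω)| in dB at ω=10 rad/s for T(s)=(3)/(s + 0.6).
Substitute s = j*10: T(j10) = 0.0179354 - 0.298924j.
|T(j10)| = sqrt(Re² + Im²) = 0.2995.
20*log₁₀(0.2995) = -10.47 dB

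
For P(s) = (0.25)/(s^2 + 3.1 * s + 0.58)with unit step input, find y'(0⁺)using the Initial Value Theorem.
IVT: y'(0⁺) = lim_{s→∞} s²·Y(s) = lim_{s→∞} s·P(s).
deg(num) = 0, deg(den) = 2, relative degree = 2 ≥ 2, so s·P(s) → 0. Initial slope = 0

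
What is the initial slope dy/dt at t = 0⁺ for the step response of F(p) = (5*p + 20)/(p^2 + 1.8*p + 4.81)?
IVT: y'(0⁺) = lim_{p→∞} p²·Y(p) = lim_{p→∞} p·F(p).
deg(num) = 1, deg(den) = 2, relative degree = 1, so p·F(p) → (leading num)/(leading den) = 5/1 = 5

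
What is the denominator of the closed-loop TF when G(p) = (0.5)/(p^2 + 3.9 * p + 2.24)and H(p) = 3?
Characteristic poly = G_den * H_den + G_num * H_num = (p^2 + 3.9*p + 2.24) + (1.5) = p^2 + 3.9*p + 3.74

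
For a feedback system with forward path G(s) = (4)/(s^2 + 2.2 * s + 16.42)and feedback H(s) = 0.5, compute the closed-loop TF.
Closed-loop T = G/(1+GH).
Numerator: G_num * H_den = 4.
Denominator: G_den * H_den + G_num * H_num = (s^2 + 2.2*s + 16.42) + (2) = s^2 + 2.2*s + 18.42.
T(s) = (4)/(s^2 + 2.2*s + 18.42)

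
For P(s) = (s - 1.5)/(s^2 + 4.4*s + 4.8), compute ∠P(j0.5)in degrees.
Substitute s = j*0.5: P(j0.5) = -0.224136 + 0.218264j.
∠P(j0.5) = atan2(Im, Re) = atan2(0.218264, -0.224136) = 135.76°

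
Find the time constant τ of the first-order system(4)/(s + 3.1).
First-order system: τ = -1/pole. Pole = -3.1. τ = -1/(-3.1) = 0.3226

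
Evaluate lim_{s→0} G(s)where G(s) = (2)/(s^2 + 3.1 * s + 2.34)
DC gain = G(0) = num(0)/den(0) = 2/2.34 = 0.8547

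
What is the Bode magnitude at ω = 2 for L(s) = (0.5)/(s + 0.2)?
Substitute s = j*2: L(j2) = 0.0247525 - 0.247525j.
|L(j2)| = sqrt(Re² + Im²) = 0.2488.
20*log₁₀(0.2488) = -12.08 dB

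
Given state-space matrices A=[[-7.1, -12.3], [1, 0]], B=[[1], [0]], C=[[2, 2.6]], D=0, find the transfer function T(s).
T(s) = C(sI - A)⁻¹B + D.
Characteristic polynomial det(sI - A) = s^2 + 7.1*s + 12.3.
Numerator from C·adj(sI-A)·B + D·det(sI-A) = 2*s + 2.6.
T(s) = (2*s + 2.6)/(s^2 + 7.1*s + 12.3)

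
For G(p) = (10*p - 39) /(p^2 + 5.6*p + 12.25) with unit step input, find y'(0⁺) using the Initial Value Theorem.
IVT: y'(0⁺) = lim_{p→∞} p²·Y(p) = lim_{p→∞} p·G(p).
deg(num) = 1, deg(den) = 2, relative degree = 1, so p·G(p) → (leading num)/(leading den) = 10/1 = 10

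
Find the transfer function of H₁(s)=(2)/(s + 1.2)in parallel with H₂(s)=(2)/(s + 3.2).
Parallel: H = H₁ + H₂ = (n₁·d₂ + n₂·d₁)/(d₁·d₂).
n₁·d₂ = 2*s + 6.4. n₂·d₁ = 2*s + 2.4. Sum = 4*s + 8.8. d₁·d₂ = s^2 + 4.4*s + 3.84.
H(s) = (4*s + 8.8)/(s^2 + 4.4*s + 3.84)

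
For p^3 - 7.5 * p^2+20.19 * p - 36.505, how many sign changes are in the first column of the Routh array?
Routh array:
p^3: [1, 20.19]; p^2: [-7.5, -36.505]; p^1: [15.3227]; p^0: [-36.505]
First column: [1, -7.5, 15.3227, -36.505]. Sign changes = 3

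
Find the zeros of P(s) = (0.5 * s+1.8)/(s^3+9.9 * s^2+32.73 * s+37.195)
Set numerator = 0: 0.5*s + 1.8 = 0 → Zeros: -3.6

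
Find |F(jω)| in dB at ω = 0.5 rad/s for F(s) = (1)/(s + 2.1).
Substitute s = j*0.5: F(j0.5) = 0.450644 - 0.107296j.
|F(j0.5)| = sqrt(Re² + Im²) = 0.4632.
20*log₁₀(0.4632) = -6.68 dB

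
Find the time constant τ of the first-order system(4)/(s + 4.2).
First-order system: τ = -1/pole. Pole = -4.2. τ = -1/(-4.2) = 0.2381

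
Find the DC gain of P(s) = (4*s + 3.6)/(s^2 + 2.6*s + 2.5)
DC gain = P(0) = num(0)/den(0) = 3.6/2.5 = 1.44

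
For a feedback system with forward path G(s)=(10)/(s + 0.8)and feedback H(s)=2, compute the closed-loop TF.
Closed-loop T = G/(1+GH).
Numerator: G_num * H_den = 10.
Denominator: G_den * H_den + G_num * H_num = (s + 0.8) + (20) = s + 20.8.
T(s) = (10)/(s + 20.8)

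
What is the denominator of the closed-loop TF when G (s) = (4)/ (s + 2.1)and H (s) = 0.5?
Characteristic poly = G_den * H_den + G_num * H_num = (s + 2.1) + (2) = s + 4.1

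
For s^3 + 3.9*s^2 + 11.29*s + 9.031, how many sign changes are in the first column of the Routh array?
Routh array:
s^3: [1, 11.29]; s^2: [3.9, 9.031]; s^1: [8.97436]; s^0: [9.031]
First column: [1, 3.9, 8.97436, 9.031]. Sign changes = 0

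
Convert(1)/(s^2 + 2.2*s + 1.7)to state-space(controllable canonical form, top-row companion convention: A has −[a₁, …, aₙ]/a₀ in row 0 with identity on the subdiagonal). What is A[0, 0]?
Reachable canonical form for den = s^2 + 2.2*s + 1.7: top row of A = -[a₁,a₂,...,aₙ]/a₀, ones on the subdiagonal, zeros elsewhere.
A = [[-2.2, -1.7], [1, 0]].
A[0,0] = -2.2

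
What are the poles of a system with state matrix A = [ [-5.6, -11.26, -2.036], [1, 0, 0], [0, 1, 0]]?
Eigenvalues solve det(λI - A) = 0.
Characteristic polynomial: λ^3 + 5.6*λ^2 + 11.26*λ + 2.036 = 0.
Factor: (λ + 0.2)(λ^2 + 5.4*λ + 10.18) = 0.
Roots: -0.2, -2.7 + 1.7j, -2.7 - 1.7j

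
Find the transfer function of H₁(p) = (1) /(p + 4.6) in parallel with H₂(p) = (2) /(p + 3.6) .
Parallel: H = H₁ + H₂ = (n₁·d₂ + n₂·d₁)/(d₁·d₂).
n₁·d₂ = p + 3.6. n₂·d₁ = 2*p + 9.2. Sum = 3*p + 12.8. d₁·d₂ = p^2 + 8.2*p + 16.56.
H(p) = (3*p + 12.8)/(p^2 + 8.2*p + 16.56)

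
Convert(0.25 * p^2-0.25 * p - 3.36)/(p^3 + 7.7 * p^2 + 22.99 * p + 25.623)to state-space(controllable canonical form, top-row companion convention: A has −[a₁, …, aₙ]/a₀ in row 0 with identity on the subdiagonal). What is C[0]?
Reachable canonical form: C = numerator coefficients (right-aligned, zero-padded to length n).
num = 0.25*p^2 - 0.25*p - 3.36, C = [[0.25, -0.25, -3.36]].
C[0] = 0.25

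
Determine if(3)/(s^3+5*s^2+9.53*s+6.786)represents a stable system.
Denominator: s^3 + 5*s^2 + 9.53*s + 6.786 = (s + 1.8)(s^2 + 3.2*s + 3.77). Poles: -1.6 + 1.1j, -1.6 - 1.1j, -1.8. All Re(p)<0: Yes (stable)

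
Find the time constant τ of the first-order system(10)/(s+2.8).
First-order system: τ = -1/pole. Pole = -2.8. τ = -1/(-2.8) = 0.3571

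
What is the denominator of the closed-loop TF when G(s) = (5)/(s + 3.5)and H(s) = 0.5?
Characteristic poly = G_den * H_den + G_num * H_num = (s + 3.5) + (2.5) = s + 6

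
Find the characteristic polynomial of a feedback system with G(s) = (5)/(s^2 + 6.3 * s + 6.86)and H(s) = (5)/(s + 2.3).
Characteristic poly = G_den * H_den + G_num * H_num = (s^3 + 8.6*s^2 + 21.35*s + 15.778) + (25) = s^3 + 8.6*s^2 + 21.35*s + 40.778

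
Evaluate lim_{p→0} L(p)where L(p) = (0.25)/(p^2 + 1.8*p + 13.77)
DC gain = L(0) = num(0)/den(0) = 0.25/13.77 = 0.01816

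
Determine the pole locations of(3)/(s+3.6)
Set denominator = 0: s + 3.6 = 0 → Poles: -3.6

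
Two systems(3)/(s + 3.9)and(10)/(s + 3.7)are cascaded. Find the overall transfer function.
Series: H = H₁ · H₂ = (n₁·n₂)/(d₁·d₂).
Num: n₁·n₂ = 30. Den: d₁·d₂ = s^2 + 7.6*s + 14.43.
H(s) = (30)/(s^2 + 7.6*s + 14.43)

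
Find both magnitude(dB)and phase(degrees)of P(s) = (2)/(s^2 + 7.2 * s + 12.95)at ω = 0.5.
Substitute s = j*0.5: P(j0.5) = 0.145768 - 0.0413199j.
|P| = 20*log₁₀(sqrt(Re²+Im²)) = -16.39 dB.
∠P = atan2(Im, Re) = -15.83°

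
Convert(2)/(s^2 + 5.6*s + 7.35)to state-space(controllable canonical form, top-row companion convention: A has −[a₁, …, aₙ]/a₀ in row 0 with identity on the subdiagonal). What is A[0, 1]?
Reachable canonical form for den = s^2 + 5.6*s + 7.35: top row of A = -[a₁,a₂,...,aₙ]/a₀, ones on the subdiagonal, zeros elsewhere.
A = [[-5.6, -7.35], [1, 0]].
A[0,1] = -7.35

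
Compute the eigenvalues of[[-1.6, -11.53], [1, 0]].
Eigenvalues solve det(λI - A) = 0.
Characteristic polynomial: λ^2 + 1.6*λ + 11.53 = 0.
Roots: -0.8 + 3.3j, -0.8 - 3.3j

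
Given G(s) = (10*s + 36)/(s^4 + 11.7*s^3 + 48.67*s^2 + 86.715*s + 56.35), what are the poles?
Set denominator = 0: s^4 + 11.7*s^3 + 48.67*s^2 + 86.715*s + 56.35 = (s + 2)(s + 2.5)(s + 4.9)(s + 2.3) = 0 → Poles: -2, -2.3, -2.5, -4.9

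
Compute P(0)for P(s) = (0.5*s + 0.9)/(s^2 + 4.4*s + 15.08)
DC gain = P(0) = num(0)/den(0) = 0.9/15.08 = 0.05968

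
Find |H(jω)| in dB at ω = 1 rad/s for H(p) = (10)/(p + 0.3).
Substitute p = j*1: H(j1) = 2.75229 - 9.17431j.
|H(j1)| = sqrt(Re² + Im²) = 9.578.
20*log₁₀(9.578) = 19.63 dB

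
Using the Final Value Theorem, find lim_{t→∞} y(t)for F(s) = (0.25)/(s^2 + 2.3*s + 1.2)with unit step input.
FVT: lim_{t→∞} y(t) = lim_{s→0} s*Y(s) where Y(s) = F(s)/s.
= lim_{s→0} F(s) = F(0) = num(0)/den(0) = 0.25/1.2 = 0.2083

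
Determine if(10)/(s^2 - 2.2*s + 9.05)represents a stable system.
Denominator: s^2 - 2.2*s + 9.05. Poles: 1.1 + 2.8j, 1.1 - 2.8j. All Re(p)<0: No (unstable)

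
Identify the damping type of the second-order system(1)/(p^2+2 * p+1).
Standard form: ωn²/(p²+2ζωn·p+ωn²) gives ωn=1, ζ=1.
Critically damped (ζ = 1)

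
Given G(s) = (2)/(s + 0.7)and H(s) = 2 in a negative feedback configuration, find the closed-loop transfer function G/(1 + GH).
Closed-loop T = G/(1+GH).
Numerator: G_num * H_den = 2.
Denominator: G_den * H_den + G_num * H_num = (s + 0.7) + (4) = s + 4.7.
T(s) = (2)/(s + 4.7)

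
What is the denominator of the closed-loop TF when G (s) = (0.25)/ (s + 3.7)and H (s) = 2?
Characteristic poly = G_den * H_den + G_num * H_num = (s + 3.7) + (0.5) = s + 4.2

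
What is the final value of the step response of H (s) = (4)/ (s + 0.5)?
FVT: lim_{t→∞} y(t) = lim_{s→0} s*Y(s) where Y(s) = H(s)/s.
= lim_{s→0} H(s) = H(0) = num(0)/den(0) = 4/0.5 = 8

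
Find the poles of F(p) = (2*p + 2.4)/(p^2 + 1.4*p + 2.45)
Set denominator = 0: p^2 + 1.4*p + 2.45 = 0 → Poles: -0.7 + 1.4j, -0.7 - 1.4j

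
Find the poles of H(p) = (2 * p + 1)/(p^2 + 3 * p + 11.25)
Set denominator = 0: p^2 + 3*p + 11.25 = 0 → Poles: -1.5 + 3j, -1.5 - 3j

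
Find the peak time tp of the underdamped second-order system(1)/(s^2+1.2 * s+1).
Standard form: ωn²/(s²+2ζωn·s+ωn²) → ωn = 1, ζ = 0.6.
ωd = ωn·√(1-ζ²) = 1·√(1-0.6²) = 0.8.
tp = π/ωd = π/0.8 = 3.927 s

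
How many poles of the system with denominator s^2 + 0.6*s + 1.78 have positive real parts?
Poles: -0.3 + 1.3j, -0.3 - 1.3j. RHP poles (Re>0): 0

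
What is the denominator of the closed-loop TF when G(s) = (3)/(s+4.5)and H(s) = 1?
Characteristic poly = G_den * H_den + G_num * H_num = (s + 4.5) + (3) = s + 7.5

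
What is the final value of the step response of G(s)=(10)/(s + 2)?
FVT: lim_{t→∞} y(t) = lim_{s→0} s*Y(s) where Y(s) = G(s)/s.
= lim_{s→0} G(s) = G(0) = num(0)/den(0) = 10/2 = 5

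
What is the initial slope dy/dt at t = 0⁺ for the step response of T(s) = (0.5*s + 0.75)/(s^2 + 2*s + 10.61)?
IVT: y'(0⁺) = lim_{s→∞} s²·Y(s) = lim_{s→∞} s·T(s).
deg(num) = 1, deg(den) = 2, relative degree = 1, so s·T(s) → (leading num)/(leading den) = 0.5/1 = 0.5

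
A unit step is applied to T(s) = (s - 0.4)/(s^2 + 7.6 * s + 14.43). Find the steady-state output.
FVT: lim_{t→∞} y(t) = lim_{s→0} s*Y(s) where Y(s) = T(s)/s.
= lim_{s→0} T(s) = T(0) = num(0)/den(0) = -0.4/14.43 = -0.02772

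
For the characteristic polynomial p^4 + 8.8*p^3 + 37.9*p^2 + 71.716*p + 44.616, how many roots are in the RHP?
p^4 + 8.8*p^3 + 37.9*p^2 + 71.716*p + 44.616 = (p + 2.2)(p + 1.2)(p^2 + 5.4*p + 16.9). Poles: -1.2, -2.2, -2.7 + 3.1j, -2.7 - 3.1j. RHP poles (Re>0): 0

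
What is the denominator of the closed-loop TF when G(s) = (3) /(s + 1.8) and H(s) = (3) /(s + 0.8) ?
Characteristic poly = G_den * H_den + G_num * H_num = (s^2 + 2.6*s + 1.44) + (9) = s^2 + 2.6*s + 10.44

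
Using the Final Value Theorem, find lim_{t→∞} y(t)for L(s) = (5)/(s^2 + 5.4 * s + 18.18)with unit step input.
FVT: lim_{t→∞} y(t) = lim_{s→0} s*Y(s) where Y(s) = L(s)/s.
= lim_{s→0} L(s) = L(0) = num(0)/den(0) = 5/18.18 = 0.275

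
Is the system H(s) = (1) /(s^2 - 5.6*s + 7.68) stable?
Denominator: s^2 - 5.6*s + 7.68 = (s - 3.2)(s - 2.4). Poles: 2.4, 3.2. All Re(p)<0: No (unstable)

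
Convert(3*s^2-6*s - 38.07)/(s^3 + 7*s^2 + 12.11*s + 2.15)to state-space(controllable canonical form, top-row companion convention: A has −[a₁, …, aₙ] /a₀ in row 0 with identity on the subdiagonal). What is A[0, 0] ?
Reachable canonical form for den = s^3 + 7*s^2 + 12.11*s + 2.15: top row of A = -[a₁,a₂,...,aₙ]/a₀, ones on the subdiagonal, zeros elsewhere.
A = [[-7, -12.11, -2.15], [1, 0, 0], [0, 1, 0]].
A[0,0] = -7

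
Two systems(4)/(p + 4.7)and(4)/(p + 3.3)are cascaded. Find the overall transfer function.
Series: H = H₁ · H₂ = (n₁·n₂)/(d₁·d₂).
Num: n₁·n₂ = 16. Den: d₁·d₂ = p^2 + 8*p + 15.51.
H(p) = (16)/(p^2 + 8*p + 15.51)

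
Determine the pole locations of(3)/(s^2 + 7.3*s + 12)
Set denominator = 0: s^2 + 7.3*s + 12 = (s + 4.8)(s + 2.5) = 0 → Poles: -2.5, -4.8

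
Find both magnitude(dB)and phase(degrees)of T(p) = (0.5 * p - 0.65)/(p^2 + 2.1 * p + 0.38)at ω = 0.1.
Substitute p = j*0.1: T(j0.1) = -1.27072 + 0.856354j.
|T| = 20*log₁₀(sqrt(Re²+Im²)) = 3.71 dB.
∠T = atan2(Im, Re) = 146.02°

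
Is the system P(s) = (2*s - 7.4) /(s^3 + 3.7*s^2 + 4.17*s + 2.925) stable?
Denominator: s^3 + 3.7*s^2 + 4.17*s + 2.925 = (s + 2.5)(s^2 + 1.2*s + 1.17). Poles: -0.6 + 0.9j, -0.6 - 0.9j, -2.5. All Re(p)<0: Yes (stable)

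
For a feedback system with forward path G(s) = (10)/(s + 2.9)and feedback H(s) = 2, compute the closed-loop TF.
Closed-loop T = G/(1+GH).
Numerator: G_num * H_den = 10.
Denominator: G_den * H_den + G_num * H_num = (s + 2.9) + (20) = s + 22.9.
T(s) = (10)/(s + 22.9)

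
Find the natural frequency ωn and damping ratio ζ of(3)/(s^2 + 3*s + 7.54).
Underdamped: complex pole -1.5 + 2.3j. ωn = |pole| = 2.746, ζ = -Re(pole)/ωn = 0.5463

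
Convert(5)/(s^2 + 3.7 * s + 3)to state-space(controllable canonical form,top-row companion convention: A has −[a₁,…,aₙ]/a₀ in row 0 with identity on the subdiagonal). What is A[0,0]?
Reachable canonical form for den = s^2 + 3.7*s + 3: top row of A = -[a₁,a₂,...,aₙ]/a₀, ones on the subdiagonal, zeros elsewhere.
A = [[-3.7, -3], [1, 0]].
A[0,0] = -3.7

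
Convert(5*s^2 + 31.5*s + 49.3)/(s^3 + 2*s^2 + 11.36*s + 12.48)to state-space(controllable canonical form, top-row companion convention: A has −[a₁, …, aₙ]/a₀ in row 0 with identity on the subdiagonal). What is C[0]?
Reachable canonical form: C = numerator coefficients (right-aligned, zero-padded to length n).
num = 5*s^2 + 31.5*s + 49.3, C = [[5, 31.5, 49.3]].
C[0] = 5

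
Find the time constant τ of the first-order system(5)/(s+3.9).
First-order system: τ = -1/pole. Pole = -3.9. τ = -1/(-3.9) = 0.2564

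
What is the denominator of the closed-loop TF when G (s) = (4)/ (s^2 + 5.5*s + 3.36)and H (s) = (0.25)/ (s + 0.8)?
Characteristic poly = G_den * H_den + G_num * H_num = (s^3 + 6.3*s^2 + 7.76*s + 2.688) + (1) = s^3 + 6.3*s^2 + 7.76*s + 3.688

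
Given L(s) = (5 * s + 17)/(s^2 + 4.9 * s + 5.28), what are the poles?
Set denominator = 0: s^2 + 4.9*s + 5.28 = (s + 1.6)(s + 3.3) = 0 → Poles: -1.6, -3.3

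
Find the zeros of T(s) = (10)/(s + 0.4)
Numerator is a nonzero constant (10) → Zeros: none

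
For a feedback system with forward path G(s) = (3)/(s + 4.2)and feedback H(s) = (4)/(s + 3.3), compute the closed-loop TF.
Closed-loop T = G/(1+GH).
Numerator: G_num * H_den = 3*s + 9.9.
Denominator: G_den * H_den + G_num * H_num = (s^2 + 7.5*s + 13.86) + (12) = s^2 + 7.5*s + 25.86.
T(s) = (3*s + 9.9)/(s^2 + 7.5*s + 25.86)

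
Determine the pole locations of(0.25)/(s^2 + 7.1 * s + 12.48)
Set denominator = 0: s^2 + 7.1*s + 12.48 = (s + 3.9)(s + 3.2) = 0 → Poles: -3.2, -3.9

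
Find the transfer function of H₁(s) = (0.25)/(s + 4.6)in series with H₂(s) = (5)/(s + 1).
Series: H = H₁ · H₂ = (n₁·n₂)/(d₁·d₂).
Num: n₁·n₂ = 1.25. Den: d₁·d₂ = s^2 + 5.6*s + 4.6.
H(s) = (1.25)/(s^2 + 5.6*s + 4.6)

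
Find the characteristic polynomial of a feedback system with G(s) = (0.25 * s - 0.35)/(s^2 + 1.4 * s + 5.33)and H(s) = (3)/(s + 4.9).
Characteristic poly = G_den * H_den + G_num * H_num = (s^3 + 6.3*s^2 + 12.19*s + 26.117) + (0.75*s - 1.05) = s^3 + 6.3*s^2 + 12.94*s + 25.067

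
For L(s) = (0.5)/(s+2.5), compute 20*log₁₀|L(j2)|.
Substitute s = j*2: L(j2) = 0.121951 - 0.097561j.
|L(j2)| = sqrt(Re² + Im²) = 0.1562.
20*log₁₀(0.1562) = -16.13 dB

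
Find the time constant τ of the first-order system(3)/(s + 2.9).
First-order system: τ = -1/pole. Pole = -2.9. τ = -1/(-2.9) = 0.3448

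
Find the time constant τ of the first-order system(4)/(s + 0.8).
First-order system: τ = -1/pole. Pole = -0.8. τ = -1/(-0.8) = 1.25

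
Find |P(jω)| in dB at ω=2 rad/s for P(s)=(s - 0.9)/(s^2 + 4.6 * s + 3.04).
Substitute s = j*2: P(j2) = 0.225148 + 0.0743324j.
|P(j2)| = sqrt(Re² + Im²) = 0.2371.
20*log₁₀(0.2371) = -12.50 dB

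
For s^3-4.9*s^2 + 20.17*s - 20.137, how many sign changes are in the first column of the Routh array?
Routh array:
s^3: [1, 20.17]; s^2: [-4.9, -20.137]; s^1: [16.0604]; s^0: [-20.137]
First column: [1, -4.9, 16.0604, -20.137]. Sign changes = 3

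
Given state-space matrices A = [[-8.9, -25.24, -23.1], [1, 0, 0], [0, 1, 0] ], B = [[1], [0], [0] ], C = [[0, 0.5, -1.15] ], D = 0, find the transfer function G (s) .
G(s) = C(sI - A)⁻¹B + D.
Characteristic polynomial det(sI - A) = s^3 + 8.9*s^2 + 25.24*s + 23.1.
Numerator from C·adj(sI-A)·B + D·det(sI-A) = 0.5*s - 1.15.
G(s) = (0.5*s - 1.15)/(s^3 + 8.9*s^2 + 25.24*s + 23.1)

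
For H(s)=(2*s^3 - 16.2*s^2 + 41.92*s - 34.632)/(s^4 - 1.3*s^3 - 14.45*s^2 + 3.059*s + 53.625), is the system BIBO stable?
Denominator: s^4 - 1.3*s^3 - 14.45*s^2 + 3.059*s + 53.625 = (s - 3.9)(s - 2.2)(s^2 + 4.8*s + 6.25). Poles: -2.4 + 0.7j, -2.4 - 0.7j, 2.2, 3.9. All Re(p)<0: No (unstable)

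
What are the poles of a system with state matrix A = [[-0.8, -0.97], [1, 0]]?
Eigenvalues solve det(λI - A) = 0.
Characteristic polynomial: λ^2 + 0.8*λ + 0.97 = 0.
Roots: -0.4 + 0.9j, -0.4 - 0.9j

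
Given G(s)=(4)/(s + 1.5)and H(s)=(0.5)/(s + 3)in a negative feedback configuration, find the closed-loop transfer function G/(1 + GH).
Closed-loop T = G/(1+GH).
Numerator: G_num * H_den = 4*s + 12.
Denominator: G_den * H_den + G_num * H_num = (s^2 + 4.5*s + 4.5) + (2) = s^2 + 4.5*s + 6.5.
T(s) = (4*s + 12)/(s^2 + 4.5*s + 6.5)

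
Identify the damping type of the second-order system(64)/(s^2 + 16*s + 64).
Standard form: ωn²/(s²+2ζωn·s+ωn²) gives ωn=8, ζ=1.
Critically damped (ζ = 1)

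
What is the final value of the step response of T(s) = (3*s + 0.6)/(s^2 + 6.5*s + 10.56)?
FVT: lim_{t→∞} y(t) = lim_{s→0} s*Y(s) where Y(s) = T(s)/s.
= lim_{s→0} T(s) = T(0) = num(0)/den(0) = 0.6/10.56 = 0.05682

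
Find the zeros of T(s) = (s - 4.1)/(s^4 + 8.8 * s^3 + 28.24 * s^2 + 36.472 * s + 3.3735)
Set numerator = 0: s - 4.1 = 0 → Zeros: 4.1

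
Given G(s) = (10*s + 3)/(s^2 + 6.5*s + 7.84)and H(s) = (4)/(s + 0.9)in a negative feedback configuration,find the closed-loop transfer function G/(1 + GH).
Closed-loop T = G/(1+GH).
Numerator: G_num * H_den = 10*s^2 + 12*s + 2.7.
Denominator: G_den * H_den + G_num * H_num = (s^3 + 7.4*s^2 + 13.69*s + 7.056) + (40*s + 12) = s^3 + 7.4*s^2 + 53.69*s + 19.056.
T(s) = (10*s^2 + 12*s + 2.7)/(s^3 + 7.4*s^2 + 53.69*s + 19.056)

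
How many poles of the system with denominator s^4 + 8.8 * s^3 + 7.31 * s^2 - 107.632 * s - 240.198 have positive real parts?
s^4 + 8.8*s^3 + 7.31*s^2 - 107.632*s - 240.198 = (s - 3.5)(s + 3.8)(s + 4.2)(s + 4.3). Poles: -3.8, -4.2, -4.3, 3.5. RHP poles (Re>0): 1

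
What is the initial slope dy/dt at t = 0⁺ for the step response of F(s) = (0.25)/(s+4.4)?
IVT: y'(0⁺) = lim_{s→∞} s²·Y(s) = lim_{s→∞} s·F(s).
deg(num) = 0, deg(den) = 1, relative degree = 1, so s·F(s) → (leading num)/(leading den) = 0.25/1 = 0.25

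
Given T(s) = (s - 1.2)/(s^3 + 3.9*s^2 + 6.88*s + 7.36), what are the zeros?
Set numerator = 0: s - 1.2 = 0 → Zeros: 1.2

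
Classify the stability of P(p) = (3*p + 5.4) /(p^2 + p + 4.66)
Denominator: p^2 + p + 4.66. Poles: -0.5 + 2.1j, -0.5 - 2.1j. Stable (all poles in LHP)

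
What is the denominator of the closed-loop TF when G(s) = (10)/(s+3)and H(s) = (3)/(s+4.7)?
Characteristic poly = G_den * H_den + G_num * H_num = (s^2 + 7.7*s + 14.1) + (30) = s^2 + 7.7*s + 44.1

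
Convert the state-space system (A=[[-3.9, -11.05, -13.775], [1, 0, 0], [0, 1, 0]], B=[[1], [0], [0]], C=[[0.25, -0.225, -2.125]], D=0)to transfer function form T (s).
T(s) = C(sI - A)⁻¹B + D.
Characteristic polynomial det(sI - A) = s^3 + 3.9*s^2 + 11.05*s + 13.775.
Numerator from C·adj(sI-A)·B + D·det(sI-A) = 0.25*s^2 - 0.225*s - 2.125.
T(s) = (0.25*s^2 - 0.225*s - 2.125)/(s^3 + 3.9*s^2 + 11.05*s + 13.775)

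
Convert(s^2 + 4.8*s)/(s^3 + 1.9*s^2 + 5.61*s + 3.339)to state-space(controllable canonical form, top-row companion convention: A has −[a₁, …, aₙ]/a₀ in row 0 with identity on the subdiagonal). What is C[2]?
Reachable canonical form: C = numerator coefficients (right-aligned, zero-padded to length n).
num = s^2 + 4.8*s, C = [[1, 4.8, 0]].
C[2] = 0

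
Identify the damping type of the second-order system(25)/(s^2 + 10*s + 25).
Standard form: ωn²/(s²+2ζωn·s+ωn²) gives ωn=5, ζ=1.
Critically damped (ζ = 1)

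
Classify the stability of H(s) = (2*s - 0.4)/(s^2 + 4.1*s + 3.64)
Denominator: s^2 + 4.1*s + 3.64 = (s + 2.8)(s + 1.3). Poles: -1.3, -2.8. Stable (all poles in LHP)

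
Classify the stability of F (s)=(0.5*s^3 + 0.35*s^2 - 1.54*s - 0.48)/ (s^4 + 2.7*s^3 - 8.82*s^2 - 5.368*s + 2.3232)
Denominator: s^4 + 2.7*s^3 - 8.82*s^2 - 5.368*s + 2.3232 = (s - 0.3)(s + 4.4)(s + 0.8)(s - 2.2). Poles: -0.8, -4.4, 0.3, 2.2. Unstable (2 pole(s) in RHP)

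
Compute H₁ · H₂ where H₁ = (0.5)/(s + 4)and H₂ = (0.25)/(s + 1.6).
Series: H = H₁ · H₂ = (n₁·n₂)/(d₁·d₂).
Num: n₁·n₂ = 0.125. Den: d₁·d₂ = s^2 + 5.6*s + 6.4.
H(s) = (0.125)/(s^2 + 5.6*s + 6.4)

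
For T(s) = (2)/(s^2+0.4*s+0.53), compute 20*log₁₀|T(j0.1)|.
Substitute s = j*0.1: T(j0.1) = 3.82353 - 0.294118j.
|T(j0.1)| = sqrt(Re² + Im²) = 3.835.
20*log₁₀(3.835) = 11.67 dB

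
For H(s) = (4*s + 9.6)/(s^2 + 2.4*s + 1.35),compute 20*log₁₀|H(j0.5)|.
Substitute s = j*0.5: H(j0.5) = 4.89057 - 3.51698j.
|H(j0.5)| = sqrt(Re² + Im²) = 6.024.
20*log₁₀(6.024) = 15.60 dB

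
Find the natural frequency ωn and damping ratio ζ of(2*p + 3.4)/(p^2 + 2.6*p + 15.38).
Underdamped: complex pole -1.3 + 3.7j. ωn = |pole| = 3.922, ζ = -Re(pole)/ωn = 0.3315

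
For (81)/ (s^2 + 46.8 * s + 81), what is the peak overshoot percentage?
Standard form: ωn²/(s²+2ζωn·s+ωn²) → ωn = 9, ζ = 2.6.
ζ ≥ 1, so the response is non-oscillatory: peak overshoot = 0%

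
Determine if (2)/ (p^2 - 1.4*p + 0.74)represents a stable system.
Denominator: p^2 - 1.4*p + 0.74. Poles: 0.7 + 0.5j, 0.7 - 0.5j. All Re(p)<0: No (unstable)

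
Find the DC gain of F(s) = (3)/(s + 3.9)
DC gain = F(0) = num(0)/den(0) = 3/3.9 = 0.7692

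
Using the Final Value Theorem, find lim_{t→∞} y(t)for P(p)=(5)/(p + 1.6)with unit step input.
FVT: lim_{t→∞} y(t) = lim_{p→0} p*Y(p) where Y(p) = P(p)/p.
= lim_{p→0} P(p) = P(0) = num(0)/den(0) = 5/1.6 = 3.125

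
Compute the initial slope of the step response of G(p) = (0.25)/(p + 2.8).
IVT: y'(0⁺) = lim_{p→∞} p²·Y(p) = lim_{p→∞} p·G(p).
deg(num) = 0, deg(den) = 1, relative degree = 1, so p·G(p) → (leading num)/(leading den) = 0.25/1 = 0.25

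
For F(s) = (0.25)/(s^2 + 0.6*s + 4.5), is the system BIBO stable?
Denominator: s^2 + 0.6*s + 4.5. Poles: -0.3 + 2.1j, -0.3 - 2.1j. All Re(p)<0: Yes (stable)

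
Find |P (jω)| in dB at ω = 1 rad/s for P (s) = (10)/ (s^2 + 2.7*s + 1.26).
Substitute s = j*1: P(j1) = 0.353376 - 3.66967j.
|P(j1)| = sqrt(Re² + Im²) = 3.687.
20*log₁₀(3.687) = 11.33 dB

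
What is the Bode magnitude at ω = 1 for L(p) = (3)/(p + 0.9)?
Substitute p = j*1: L(j1) = 1.49171 - 1.65746j.
|L(j1)| = sqrt(Re² + Im²) = 2.23.
20*log₁₀(2.23) = 6.97 dB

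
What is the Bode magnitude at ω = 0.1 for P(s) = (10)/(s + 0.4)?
Substitute s = j*0.1: P(j0.1) = 23.5294 - 5.88235j.
|P(j0.1)| = sqrt(Re² + Im²) = 24.25.
20*log₁₀(24.25) = 27.70 dB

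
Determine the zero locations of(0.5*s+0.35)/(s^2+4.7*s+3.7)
Set numerator = 0: 0.5*s + 0.35 = 0 → Zeros: -0.7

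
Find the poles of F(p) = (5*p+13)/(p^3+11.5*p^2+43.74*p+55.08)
Set denominator = 0: p^3 + 11.5*p^2 + 43.74*p + 55.08 = (p + 3.4)(p + 4.5)(p + 3.6) = 0 → Poles: -3.4, -3.6, -4.5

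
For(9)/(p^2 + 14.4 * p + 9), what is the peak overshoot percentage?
Standard form: ωn²/(p²+2ζωn·p+ωn²) → ωn = 3, ζ = 2.4.
ζ ≥ 1, so the response is non-oscillatory: peak overshoot = 0%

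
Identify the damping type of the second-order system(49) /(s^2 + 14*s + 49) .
Standard form: ωn²/(s²+2ζωn·s+ωn²) gives ωn=7, ζ=1.
Critically damped (ζ = 1)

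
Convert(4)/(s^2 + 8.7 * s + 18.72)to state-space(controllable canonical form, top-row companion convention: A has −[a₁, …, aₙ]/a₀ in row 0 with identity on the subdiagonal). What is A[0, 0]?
Reachable canonical form for den = s^2 + 8.7*s + 18.72: top row of A = -[a₁,a₂,...,aₙ]/a₀, ones on the subdiagonal, zeros elsewhere.
A = [[-8.7, -18.72], [1, 0]].
A[0,0] = -8.7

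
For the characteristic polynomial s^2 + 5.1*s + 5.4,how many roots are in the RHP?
s^2 + 5.1*s + 5.4 = (s + 1.5)(s + 3.6). Poles: -1.5, -3.6. RHP poles (Re>0): 0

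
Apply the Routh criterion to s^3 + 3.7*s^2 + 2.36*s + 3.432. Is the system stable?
Routh array:
s^3: [1, 2.36]; s^2: [3.7, 3.432]; s^1: [1.43243]; s^0: [3.432]
First column: [1, 3.7, 1.43243, 3.432]. Sign changes = 0.
Yes, stable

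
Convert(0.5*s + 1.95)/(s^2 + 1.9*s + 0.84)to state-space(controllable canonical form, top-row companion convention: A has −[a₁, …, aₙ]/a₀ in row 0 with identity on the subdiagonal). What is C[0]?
Reachable canonical form: C = numerator coefficients (right-aligned, zero-padded to length n).
num = 0.5*s + 1.95, C = [[0.5, 1.95]].
C[0] = 0.5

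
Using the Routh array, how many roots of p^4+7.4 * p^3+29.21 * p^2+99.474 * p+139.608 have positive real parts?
Routh array:
p^4: [1, 29.21, 139.608]; p^3: [7.4, 99.474]; p^2: [15.7676, 139.608]; p^1: [33.9535]; p^0: [139.608]
First column: [1, 7.4, 15.7676, 33.9535, 139.608]. Sign changes = RHP roots = 0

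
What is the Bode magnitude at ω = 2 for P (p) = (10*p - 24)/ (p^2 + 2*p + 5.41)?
Substitute p = j*2: P(j2) = 2.56614 + 6.90456j.
|P(j2)| = sqrt(Re² + Im²) = 7.366.
20*log₁₀(7.366) = 17.34 dB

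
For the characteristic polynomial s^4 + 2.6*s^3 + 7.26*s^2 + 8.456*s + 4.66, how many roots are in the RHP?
s^4 + 2.6*s^3 + 7.26*s^2 + 8.456*s + 4.66 = (s^2 + 1.6*s + 1)(s^2 + s + 4.66). Poles: -0.5 + 2.1j, -0.5 - 2.1j, -0.8 + 0.6j, -0.8 - 0.6j. RHP poles (Re>0): 0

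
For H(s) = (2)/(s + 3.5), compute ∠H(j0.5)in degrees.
Substitute s = j*0.5: H(j0.5) = 0.56 - 0.08j.
∠H(j0.5) = atan2(Im, Re) = atan2(-0.08, 0.56) = -8.13°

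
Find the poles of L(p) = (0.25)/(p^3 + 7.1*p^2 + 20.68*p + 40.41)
Set denominator = 0: p^3 + 7.1*p^2 + 20.68*p + 40.41 = (p + 4.5)(p^2 + 2.6*p + 8.98) = 0 → Poles: -1.3 + 2.7j, -1.3 - 2.7j, -4.5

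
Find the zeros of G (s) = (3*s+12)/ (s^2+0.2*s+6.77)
Set numerator = 0: 3*s + 12 = 0 → Zeros: -4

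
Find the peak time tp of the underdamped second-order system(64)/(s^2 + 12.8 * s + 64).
Standard form: ωn²/(s²+2ζωn·s+ωn²) → ωn = 8, ζ = 0.8.
ωd = ωn·√(1-ζ²) = 8·√(1-0.8²) = 4.8.
tp = π/ωd = π/4.8 = 0.6545 s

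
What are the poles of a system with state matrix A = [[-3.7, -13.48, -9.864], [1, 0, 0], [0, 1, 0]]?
Eigenvalues solve det(λI - A) = 0.
Characteristic polynomial: λ^3 + 3.7*λ^2 + 13.48*λ + 9.864 = 0.
Factor: (λ + 0.9)(λ^2 + 2.8*λ + 10.96) = 0.
Roots: -0.9, -1.4 + 3j, -1.4 - 3j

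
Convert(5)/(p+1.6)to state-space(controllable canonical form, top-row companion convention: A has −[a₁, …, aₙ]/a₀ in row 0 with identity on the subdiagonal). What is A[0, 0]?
Reachable canonical form for den = p + 1.6: top row of A = -[a₁,a₂,...,aₙ]/a₀, ones on the subdiagonal, zeros elsewhere.
A = [[-1.6]].
A[0,0] = -1.6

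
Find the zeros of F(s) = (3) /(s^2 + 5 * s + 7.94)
Numerator is a nonzero constant (3) → Zeros: none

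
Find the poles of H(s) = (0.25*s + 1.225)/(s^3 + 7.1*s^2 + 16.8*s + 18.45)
Set denominator = 0: s^3 + 7.1*s^2 + 16.8*s + 18.45 = (s + 4.1)(s^2 + 3*s + 4.5) = 0 → Poles: -1.5 + 1.5j, -1.5 - 1.5j, -4.1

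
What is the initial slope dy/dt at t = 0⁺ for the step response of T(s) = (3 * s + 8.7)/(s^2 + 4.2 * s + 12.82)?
IVT: y'(0⁺) = lim_{s→∞} s²·Y(s) = lim_{s→∞} s·T(s).
deg(num) = 1, deg(den) = 2, relative degree = 1, so s·T(s) → (leading num)/(leading den) = 3/1 = 3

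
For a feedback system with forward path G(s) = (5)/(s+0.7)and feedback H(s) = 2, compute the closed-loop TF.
Closed-loop T = G/(1+GH).
Numerator: G_num * H_den = 5.
Denominator: G_den * H_den + G_num * H_num = (s + 0.7) + (10) = s + 10.7.
T(s) = (5)/(s + 10.7)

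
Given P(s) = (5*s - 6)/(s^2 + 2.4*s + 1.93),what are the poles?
Set denominator = 0: s^2 + 2.4*s + 1.93 = 0 → Poles: -1.2 + 0.7j, -1.2 - 0.7j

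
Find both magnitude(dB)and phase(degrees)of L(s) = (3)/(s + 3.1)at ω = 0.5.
Substitute s = j*0.5: L(j0.5) = 0.943205 - 0.15213j.
|L| = 20*log₁₀(sqrt(Re²+Im²)) = -0.40 dB.
∠L = atan2(Im, Re) = -9.16°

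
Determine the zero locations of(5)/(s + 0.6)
Numerator is a nonzero constant (5) → Zeros: none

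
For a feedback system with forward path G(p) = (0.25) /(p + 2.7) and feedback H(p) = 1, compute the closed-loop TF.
Closed-loop T = G/(1+GH).
Numerator: G_num * H_den = 0.25.
Denominator: G_den * H_den + G_num * H_num = (p + 2.7) + (0.25) = p + 2.95.
T(p) = (0.25)/(p + 2.95)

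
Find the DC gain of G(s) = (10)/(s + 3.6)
DC gain = G(0) = num(0)/den(0) = 10/3.6 = 2.778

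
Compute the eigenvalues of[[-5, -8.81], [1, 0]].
Eigenvalues solve det(λI - A) = 0.
Characteristic polynomial: λ^2 + 5*λ + 8.81 = 0.
Roots: -2.5 + 1.6j, -2.5 - 1.6j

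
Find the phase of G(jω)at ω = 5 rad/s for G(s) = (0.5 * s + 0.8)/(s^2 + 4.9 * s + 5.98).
Substitute s = j*5: G(j5) = 0.0478519 - 0.0698017j.
∠G(j5) = atan2(Im, Re) = atan2(-0.0698017, 0.0478519) = -55.57°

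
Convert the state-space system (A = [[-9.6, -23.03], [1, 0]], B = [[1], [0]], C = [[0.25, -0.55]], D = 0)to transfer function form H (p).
H(p) = C(pI - A)⁻¹B + D.
Characteristic polynomial det(pI - A) = p^2 + 9.6*p + 23.03.
Numerator from C·adj(pI-A)·B + D·det(pI-A) = 0.25*p - 0.55.
H(p) = (0.25*p - 0.55)/(p^2 + 9.6*p + 23.03)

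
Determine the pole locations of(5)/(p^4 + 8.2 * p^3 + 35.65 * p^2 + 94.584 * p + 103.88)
Set denominator = 0: p^4 + 8.2*p^3 + 35.65*p^2 + 94.584*p + 103.88 = (p + 2.8)(p + 2.8)(p^2 + 2.6*p + 13.25) = 0 → Poles: -1.3 + 3.4j, -1.3 - 3.4j, -2.8, -2.8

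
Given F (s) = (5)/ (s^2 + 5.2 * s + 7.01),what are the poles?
Set denominator = 0: s^2 + 5.2*s + 7.01 = 0 → Poles: -2.6 + 0.5j, -2.6 - 0.5j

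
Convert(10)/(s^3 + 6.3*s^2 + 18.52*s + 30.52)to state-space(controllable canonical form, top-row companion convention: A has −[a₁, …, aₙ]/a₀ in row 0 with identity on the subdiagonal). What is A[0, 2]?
Reachable canonical form for den = s^3 + 6.3*s^2 + 18.52*s + 30.52: top row of A = -[a₁,a₂,...,aₙ]/a₀, ones on the subdiagonal, zeros elsewhere.
A = [[-6.3, -18.52, -30.52], [1, 0, 0], [0, 1, 0]].
A[0,2] = -30.52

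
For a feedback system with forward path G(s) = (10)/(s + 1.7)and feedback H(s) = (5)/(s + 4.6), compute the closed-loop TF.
Closed-loop T = G/(1+GH).
Numerator: G_num * H_den = 10*s + 46.
Denominator: G_den * H_den + G_num * H_num = (s^2 + 6.3*s + 7.82) + (50) = s^2 + 6.3*s + 57.82.
T(s) = (10*s + 46)/(s^2 + 6.3*s + 57.82)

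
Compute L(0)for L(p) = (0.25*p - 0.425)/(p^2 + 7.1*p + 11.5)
DC gain = L(0) = num(0)/den(0) = -0.425/11.5 = -0.03696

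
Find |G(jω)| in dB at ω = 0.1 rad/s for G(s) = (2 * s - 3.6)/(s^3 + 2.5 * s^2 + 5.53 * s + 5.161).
Substitute s = j*0.1: G(j0.1) = -0.688793 + 0.11297j.
|G(j0.1)| = sqrt(Re² + Im²) = 0.698.
20*log₁₀(0.698) = -3.12 dB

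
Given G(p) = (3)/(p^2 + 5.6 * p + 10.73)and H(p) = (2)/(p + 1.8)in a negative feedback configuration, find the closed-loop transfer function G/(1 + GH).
Closed-loop T = G/(1+GH).
Numerator: G_num * H_den = 3*p + 5.4.
Denominator: G_den * H_den + G_num * H_num = (p^3 + 7.4*p^2 + 20.81*p + 19.314) + (6) = p^3 + 7.4*p^2 + 20.81*p + 25.314.
T(p) = (3*p + 5.4)/(p^3 + 7.4*p^2 + 20.81*p + 25.314)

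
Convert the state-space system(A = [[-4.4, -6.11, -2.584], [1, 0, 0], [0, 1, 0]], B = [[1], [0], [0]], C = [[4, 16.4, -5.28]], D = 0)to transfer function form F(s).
F(s) = C(sI - A)⁻¹B + D.
Characteristic polynomial det(sI - A) = s^3 + 4.4*s^2 + 6.11*s + 2.584.
Numerator from C·adj(sI-A)·B + D·det(sI-A) = 4*s^2 + 16.4*s - 5.28.
F(s) = (4*s^2 + 16.4*s - 5.28)/(s^3 + 4.4*s^2 + 6.11*s + 2.584)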